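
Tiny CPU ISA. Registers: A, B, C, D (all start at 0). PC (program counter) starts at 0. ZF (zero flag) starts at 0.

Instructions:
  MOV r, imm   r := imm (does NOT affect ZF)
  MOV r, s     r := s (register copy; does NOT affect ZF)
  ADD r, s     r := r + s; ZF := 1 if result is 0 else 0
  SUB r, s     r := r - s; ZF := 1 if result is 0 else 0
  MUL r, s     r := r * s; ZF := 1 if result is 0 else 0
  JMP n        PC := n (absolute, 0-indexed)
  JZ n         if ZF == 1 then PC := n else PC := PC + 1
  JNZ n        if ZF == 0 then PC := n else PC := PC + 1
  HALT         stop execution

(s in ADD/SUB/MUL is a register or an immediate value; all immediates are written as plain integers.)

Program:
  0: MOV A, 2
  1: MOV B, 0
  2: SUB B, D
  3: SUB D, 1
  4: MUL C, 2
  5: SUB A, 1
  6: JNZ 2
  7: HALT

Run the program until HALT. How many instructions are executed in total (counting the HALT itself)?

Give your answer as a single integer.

Answer: 13

Derivation:
Step 1: PC=0 exec 'MOV A, 2'. After: A=2 B=0 C=0 D=0 ZF=0 PC=1
Step 2: PC=1 exec 'MOV B, 0'. After: A=2 B=0 C=0 D=0 ZF=0 PC=2
Step 3: PC=2 exec 'SUB B, D'. After: A=2 B=0 C=0 D=0 ZF=1 PC=3
Step 4: PC=3 exec 'SUB D, 1'. After: A=2 B=0 C=0 D=-1 ZF=0 PC=4
Step 5: PC=4 exec 'MUL C, 2'. After: A=2 B=0 C=0 D=-1 ZF=1 PC=5
Step 6: PC=5 exec 'SUB A, 1'. After: A=1 B=0 C=0 D=-1 ZF=0 PC=6
Step 7: PC=6 exec 'JNZ 2'. After: A=1 B=0 C=0 D=-1 ZF=0 PC=2
Step 8: PC=2 exec 'SUB B, D'. After: A=1 B=1 C=0 D=-1 ZF=0 PC=3
Step 9: PC=3 exec 'SUB D, 1'. After: A=1 B=1 C=0 D=-2 ZF=0 PC=4
Step 10: PC=4 exec 'MUL C, 2'. After: A=1 B=1 C=0 D=-2 ZF=1 PC=5
Step 11: PC=5 exec 'SUB A, 1'. After: A=0 B=1 C=0 D=-2 ZF=1 PC=6
Step 12: PC=6 exec 'JNZ 2'. After: A=0 B=1 C=0 D=-2 ZF=1 PC=7
Step 13: PC=7 exec 'HALT'. After: A=0 B=1 C=0 D=-2 ZF=1 PC=7 HALTED
Total instructions executed: 13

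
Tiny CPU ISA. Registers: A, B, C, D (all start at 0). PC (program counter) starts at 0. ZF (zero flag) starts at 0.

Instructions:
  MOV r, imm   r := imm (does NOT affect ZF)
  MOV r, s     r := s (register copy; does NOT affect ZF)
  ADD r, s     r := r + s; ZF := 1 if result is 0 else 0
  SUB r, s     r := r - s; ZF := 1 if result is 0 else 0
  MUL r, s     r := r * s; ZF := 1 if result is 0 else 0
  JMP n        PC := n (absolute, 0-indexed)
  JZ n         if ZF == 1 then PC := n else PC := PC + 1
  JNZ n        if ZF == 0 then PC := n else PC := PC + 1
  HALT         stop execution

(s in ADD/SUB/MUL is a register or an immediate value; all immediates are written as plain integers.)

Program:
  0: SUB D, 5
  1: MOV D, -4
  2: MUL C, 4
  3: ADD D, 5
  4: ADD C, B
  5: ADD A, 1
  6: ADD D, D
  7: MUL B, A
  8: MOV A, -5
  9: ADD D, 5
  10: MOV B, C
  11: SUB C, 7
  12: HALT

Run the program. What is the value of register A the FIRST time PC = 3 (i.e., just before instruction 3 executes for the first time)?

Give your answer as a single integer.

Step 1: PC=0 exec 'SUB D, 5'. After: A=0 B=0 C=0 D=-5 ZF=0 PC=1
Step 2: PC=1 exec 'MOV D, -4'. After: A=0 B=0 C=0 D=-4 ZF=0 PC=2
Step 3: PC=2 exec 'MUL C, 4'. After: A=0 B=0 C=0 D=-4 ZF=1 PC=3
First time PC=3: A=0

0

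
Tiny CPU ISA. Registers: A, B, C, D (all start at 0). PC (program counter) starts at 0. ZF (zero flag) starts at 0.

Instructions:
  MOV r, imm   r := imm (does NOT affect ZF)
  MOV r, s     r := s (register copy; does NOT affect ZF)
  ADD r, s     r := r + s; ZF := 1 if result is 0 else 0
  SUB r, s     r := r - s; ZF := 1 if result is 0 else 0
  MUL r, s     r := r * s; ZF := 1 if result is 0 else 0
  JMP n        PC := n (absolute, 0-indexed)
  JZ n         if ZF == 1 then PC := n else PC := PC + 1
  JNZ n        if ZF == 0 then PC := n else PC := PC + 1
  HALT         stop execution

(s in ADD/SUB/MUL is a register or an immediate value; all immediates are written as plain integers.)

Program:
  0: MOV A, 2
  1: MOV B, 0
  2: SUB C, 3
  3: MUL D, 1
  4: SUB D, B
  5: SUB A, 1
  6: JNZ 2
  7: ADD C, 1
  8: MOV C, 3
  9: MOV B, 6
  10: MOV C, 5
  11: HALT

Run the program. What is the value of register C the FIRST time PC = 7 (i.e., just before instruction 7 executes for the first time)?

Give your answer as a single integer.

Step 1: PC=0 exec 'MOV A, 2'. After: A=2 B=0 C=0 D=0 ZF=0 PC=1
Step 2: PC=1 exec 'MOV B, 0'. After: A=2 B=0 C=0 D=0 ZF=0 PC=2
Step 3: PC=2 exec 'SUB C, 3'. After: A=2 B=0 C=-3 D=0 ZF=0 PC=3
Step 4: PC=3 exec 'MUL D, 1'. After: A=2 B=0 C=-3 D=0 ZF=1 PC=4
Step 5: PC=4 exec 'SUB D, B'. After: A=2 B=0 C=-3 D=0 ZF=1 PC=5
Step 6: PC=5 exec 'SUB A, 1'. After: A=1 B=0 C=-3 D=0 ZF=0 PC=6
Step 7: PC=6 exec 'JNZ 2'. After: A=1 B=0 C=-3 D=0 ZF=0 PC=2
Step 8: PC=2 exec 'SUB C, 3'. After: A=1 B=0 C=-6 D=0 ZF=0 PC=3
Step 9: PC=3 exec 'MUL D, 1'. After: A=1 B=0 C=-6 D=0 ZF=1 PC=4
Step 10: PC=4 exec 'SUB D, B'. After: A=1 B=0 C=-6 D=0 ZF=1 PC=5
Step 11: PC=5 exec 'SUB A, 1'. After: A=0 B=0 C=-6 D=0 ZF=1 PC=6
Step 12: PC=6 exec 'JNZ 2'. After: A=0 B=0 C=-6 D=0 ZF=1 PC=7
First time PC=7: C=-6

-6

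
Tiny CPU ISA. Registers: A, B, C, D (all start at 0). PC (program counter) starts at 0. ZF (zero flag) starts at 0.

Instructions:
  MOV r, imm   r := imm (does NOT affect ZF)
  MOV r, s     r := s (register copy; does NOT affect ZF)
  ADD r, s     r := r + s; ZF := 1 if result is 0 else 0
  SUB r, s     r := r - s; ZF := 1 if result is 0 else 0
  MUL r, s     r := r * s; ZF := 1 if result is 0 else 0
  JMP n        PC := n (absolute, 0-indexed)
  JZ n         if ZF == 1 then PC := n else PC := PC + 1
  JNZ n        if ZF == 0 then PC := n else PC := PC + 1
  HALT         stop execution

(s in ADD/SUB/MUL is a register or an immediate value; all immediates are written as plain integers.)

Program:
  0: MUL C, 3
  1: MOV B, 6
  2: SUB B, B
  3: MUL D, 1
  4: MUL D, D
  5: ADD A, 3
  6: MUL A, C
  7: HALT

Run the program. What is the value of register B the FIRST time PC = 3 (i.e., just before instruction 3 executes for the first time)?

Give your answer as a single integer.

Step 1: PC=0 exec 'MUL C, 3'. After: A=0 B=0 C=0 D=0 ZF=1 PC=1
Step 2: PC=1 exec 'MOV B, 6'. After: A=0 B=6 C=0 D=0 ZF=1 PC=2
Step 3: PC=2 exec 'SUB B, B'. After: A=0 B=0 C=0 D=0 ZF=1 PC=3
First time PC=3: B=0

0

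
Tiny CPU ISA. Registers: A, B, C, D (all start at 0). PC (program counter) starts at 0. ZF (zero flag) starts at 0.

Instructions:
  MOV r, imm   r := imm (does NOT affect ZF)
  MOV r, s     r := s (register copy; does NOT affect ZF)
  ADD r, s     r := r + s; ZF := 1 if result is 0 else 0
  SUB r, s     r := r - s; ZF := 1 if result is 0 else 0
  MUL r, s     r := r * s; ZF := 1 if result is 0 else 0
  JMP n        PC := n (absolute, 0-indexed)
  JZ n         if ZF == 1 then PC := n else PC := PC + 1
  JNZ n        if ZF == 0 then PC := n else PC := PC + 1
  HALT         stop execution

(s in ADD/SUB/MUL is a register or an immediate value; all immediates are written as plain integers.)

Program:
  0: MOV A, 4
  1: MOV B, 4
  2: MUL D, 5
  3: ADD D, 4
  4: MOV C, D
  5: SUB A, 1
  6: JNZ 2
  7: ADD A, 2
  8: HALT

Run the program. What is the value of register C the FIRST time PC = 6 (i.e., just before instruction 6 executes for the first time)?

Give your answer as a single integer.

Step 1: PC=0 exec 'MOV A, 4'. After: A=4 B=0 C=0 D=0 ZF=0 PC=1
Step 2: PC=1 exec 'MOV B, 4'. After: A=4 B=4 C=0 D=0 ZF=0 PC=2
Step 3: PC=2 exec 'MUL D, 5'. After: A=4 B=4 C=0 D=0 ZF=1 PC=3
Step 4: PC=3 exec 'ADD D, 4'. After: A=4 B=4 C=0 D=4 ZF=0 PC=4
Step 5: PC=4 exec 'MOV C, D'. After: A=4 B=4 C=4 D=4 ZF=0 PC=5
Step 6: PC=5 exec 'SUB A, 1'. After: A=3 B=4 C=4 D=4 ZF=0 PC=6
First time PC=6: C=4

4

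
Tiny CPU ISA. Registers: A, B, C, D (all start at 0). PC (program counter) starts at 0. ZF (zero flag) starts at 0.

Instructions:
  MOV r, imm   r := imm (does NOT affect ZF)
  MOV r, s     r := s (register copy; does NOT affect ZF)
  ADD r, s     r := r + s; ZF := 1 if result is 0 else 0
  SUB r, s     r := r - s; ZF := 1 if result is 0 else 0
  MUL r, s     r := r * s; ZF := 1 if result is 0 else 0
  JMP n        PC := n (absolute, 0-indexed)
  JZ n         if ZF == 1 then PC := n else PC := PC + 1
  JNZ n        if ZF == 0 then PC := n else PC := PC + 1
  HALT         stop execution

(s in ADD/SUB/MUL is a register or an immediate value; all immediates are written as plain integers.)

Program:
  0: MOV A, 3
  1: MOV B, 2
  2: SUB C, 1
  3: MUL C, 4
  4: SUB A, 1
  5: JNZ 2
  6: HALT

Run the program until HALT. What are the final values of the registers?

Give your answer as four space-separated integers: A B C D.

Answer: 0 2 -84 0

Derivation:
Step 1: PC=0 exec 'MOV A, 3'. After: A=3 B=0 C=0 D=0 ZF=0 PC=1
Step 2: PC=1 exec 'MOV B, 2'. After: A=3 B=2 C=0 D=0 ZF=0 PC=2
Step 3: PC=2 exec 'SUB C, 1'. After: A=3 B=2 C=-1 D=0 ZF=0 PC=3
Step 4: PC=3 exec 'MUL C, 4'. After: A=3 B=2 C=-4 D=0 ZF=0 PC=4
Step 5: PC=4 exec 'SUB A, 1'. After: A=2 B=2 C=-4 D=0 ZF=0 PC=5
Step 6: PC=5 exec 'JNZ 2'. After: A=2 B=2 C=-4 D=0 ZF=0 PC=2
Step 7: PC=2 exec 'SUB C, 1'. After: A=2 B=2 C=-5 D=0 ZF=0 PC=3
Step 8: PC=3 exec 'MUL C, 4'. After: A=2 B=2 C=-20 D=0 ZF=0 PC=4
Step 9: PC=4 exec 'SUB A, 1'. After: A=1 B=2 C=-20 D=0 ZF=0 PC=5
Step 10: PC=5 exec 'JNZ 2'. After: A=1 B=2 C=-20 D=0 ZF=0 PC=2
Step 11: PC=2 exec 'SUB C, 1'. After: A=1 B=2 C=-21 D=0 ZF=0 PC=3
Step 12: PC=3 exec 'MUL C, 4'. After: A=1 B=2 C=-84 D=0 ZF=0 PC=4
Step 13: PC=4 exec 'SUB A, 1'. After: A=0 B=2 C=-84 D=0 ZF=1 PC=5
Step 14: PC=5 exec 'JNZ 2'. After: A=0 B=2 C=-84 D=0 ZF=1 PC=6
Step 15: PC=6 exec 'HALT'. After: A=0 B=2 C=-84 D=0 ZF=1 PC=6 HALTED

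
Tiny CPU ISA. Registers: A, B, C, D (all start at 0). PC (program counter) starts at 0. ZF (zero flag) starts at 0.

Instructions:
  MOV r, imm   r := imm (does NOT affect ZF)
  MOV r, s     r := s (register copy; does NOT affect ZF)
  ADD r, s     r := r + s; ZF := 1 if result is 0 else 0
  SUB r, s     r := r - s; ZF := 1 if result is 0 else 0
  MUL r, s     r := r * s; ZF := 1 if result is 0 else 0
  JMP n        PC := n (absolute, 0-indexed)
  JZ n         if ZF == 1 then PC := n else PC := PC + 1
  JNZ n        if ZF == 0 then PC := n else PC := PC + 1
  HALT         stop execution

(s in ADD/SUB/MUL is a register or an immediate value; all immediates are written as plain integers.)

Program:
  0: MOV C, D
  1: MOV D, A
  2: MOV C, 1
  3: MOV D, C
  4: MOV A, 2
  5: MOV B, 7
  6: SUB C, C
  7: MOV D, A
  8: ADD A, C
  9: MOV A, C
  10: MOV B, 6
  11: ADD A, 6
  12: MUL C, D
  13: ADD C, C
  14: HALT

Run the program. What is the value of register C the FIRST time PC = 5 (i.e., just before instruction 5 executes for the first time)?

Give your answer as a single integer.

Step 1: PC=0 exec 'MOV C, D'. After: A=0 B=0 C=0 D=0 ZF=0 PC=1
Step 2: PC=1 exec 'MOV D, A'. After: A=0 B=0 C=0 D=0 ZF=0 PC=2
Step 3: PC=2 exec 'MOV C, 1'. After: A=0 B=0 C=1 D=0 ZF=0 PC=3
Step 4: PC=3 exec 'MOV D, C'. After: A=0 B=0 C=1 D=1 ZF=0 PC=4
Step 5: PC=4 exec 'MOV A, 2'. After: A=2 B=0 C=1 D=1 ZF=0 PC=5
First time PC=5: C=1

1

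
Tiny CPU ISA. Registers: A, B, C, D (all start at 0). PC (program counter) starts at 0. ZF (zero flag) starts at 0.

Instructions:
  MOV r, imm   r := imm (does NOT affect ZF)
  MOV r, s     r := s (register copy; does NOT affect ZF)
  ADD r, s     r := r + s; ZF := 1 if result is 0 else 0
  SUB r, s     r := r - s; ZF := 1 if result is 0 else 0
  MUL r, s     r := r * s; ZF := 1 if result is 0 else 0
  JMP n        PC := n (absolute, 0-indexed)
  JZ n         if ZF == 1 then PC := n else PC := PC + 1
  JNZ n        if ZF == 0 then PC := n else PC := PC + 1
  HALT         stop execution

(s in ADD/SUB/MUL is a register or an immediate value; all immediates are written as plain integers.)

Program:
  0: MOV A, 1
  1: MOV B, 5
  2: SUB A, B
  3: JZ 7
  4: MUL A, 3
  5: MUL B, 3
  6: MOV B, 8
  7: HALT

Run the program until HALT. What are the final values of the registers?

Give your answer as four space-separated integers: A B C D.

Answer: -12 8 0 0

Derivation:
Step 1: PC=0 exec 'MOV A, 1'. After: A=1 B=0 C=0 D=0 ZF=0 PC=1
Step 2: PC=1 exec 'MOV B, 5'. After: A=1 B=5 C=0 D=0 ZF=0 PC=2
Step 3: PC=2 exec 'SUB A, B'. After: A=-4 B=5 C=0 D=0 ZF=0 PC=3
Step 4: PC=3 exec 'JZ 7'. After: A=-4 B=5 C=0 D=0 ZF=0 PC=4
Step 5: PC=4 exec 'MUL A, 3'. After: A=-12 B=5 C=0 D=0 ZF=0 PC=5
Step 6: PC=5 exec 'MUL B, 3'. After: A=-12 B=15 C=0 D=0 ZF=0 PC=6
Step 7: PC=6 exec 'MOV B, 8'. After: A=-12 B=8 C=0 D=0 ZF=0 PC=7
Step 8: PC=7 exec 'HALT'. After: A=-12 B=8 C=0 D=0 ZF=0 PC=7 HALTED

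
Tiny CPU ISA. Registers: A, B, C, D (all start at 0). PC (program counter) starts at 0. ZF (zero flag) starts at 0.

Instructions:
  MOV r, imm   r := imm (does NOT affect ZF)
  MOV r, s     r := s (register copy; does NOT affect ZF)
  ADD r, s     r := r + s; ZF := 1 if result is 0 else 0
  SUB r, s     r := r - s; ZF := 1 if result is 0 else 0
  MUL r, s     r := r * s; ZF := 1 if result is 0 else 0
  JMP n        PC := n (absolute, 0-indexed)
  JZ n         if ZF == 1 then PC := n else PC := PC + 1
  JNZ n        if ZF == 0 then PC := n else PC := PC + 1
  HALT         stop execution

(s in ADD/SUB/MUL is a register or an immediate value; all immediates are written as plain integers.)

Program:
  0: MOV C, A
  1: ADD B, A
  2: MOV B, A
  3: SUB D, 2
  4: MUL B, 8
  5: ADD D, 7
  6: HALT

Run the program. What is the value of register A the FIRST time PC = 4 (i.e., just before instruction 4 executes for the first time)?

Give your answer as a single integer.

Step 1: PC=0 exec 'MOV C, A'. After: A=0 B=0 C=0 D=0 ZF=0 PC=1
Step 2: PC=1 exec 'ADD B, A'. After: A=0 B=0 C=0 D=0 ZF=1 PC=2
Step 3: PC=2 exec 'MOV B, A'. After: A=0 B=0 C=0 D=0 ZF=1 PC=3
Step 4: PC=3 exec 'SUB D, 2'. After: A=0 B=0 C=0 D=-2 ZF=0 PC=4
First time PC=4: A=0

0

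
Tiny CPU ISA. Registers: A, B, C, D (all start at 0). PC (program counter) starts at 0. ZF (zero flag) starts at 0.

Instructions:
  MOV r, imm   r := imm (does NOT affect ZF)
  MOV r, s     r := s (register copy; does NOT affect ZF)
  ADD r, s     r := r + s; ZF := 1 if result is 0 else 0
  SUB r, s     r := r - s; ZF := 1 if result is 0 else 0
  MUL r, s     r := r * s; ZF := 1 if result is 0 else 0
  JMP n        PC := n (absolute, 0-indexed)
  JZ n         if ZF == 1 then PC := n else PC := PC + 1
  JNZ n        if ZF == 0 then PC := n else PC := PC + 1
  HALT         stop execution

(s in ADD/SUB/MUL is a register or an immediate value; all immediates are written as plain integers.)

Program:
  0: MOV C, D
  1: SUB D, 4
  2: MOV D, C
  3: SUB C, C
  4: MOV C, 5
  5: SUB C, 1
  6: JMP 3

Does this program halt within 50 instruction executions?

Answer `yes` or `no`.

Answer: no

Derivation:
Step 1: PC=0 exec 'MOV C, D'. After: A=0 B=0 C=0 D=0 ZF=0 PC=1
Step 2: PC=1 exec 'SUB D, 4'. After: A=0 B=0 C=0 D=-4 ZF=0 PC=2
Step 3: PC=2 exec 'MOV D, C'. After: A=0 B=0 C=0 D=0 ZF=0 PC=3
Step 4: PC=3 exec 'SUB C, C'. After: A=0 B=0 C=0 D=0 ZF=1 PC=4
Step 5: PC=4 exec 'MOV C, 5'. After: A=0 B=0 C=5 D=0 ZF=1 PC=5
Step 6: PC=5 exec 'SUB C, 1'. After: A=0 B=0 C=4 D=0 ZF=0 PC=6
Step 7: PC=6 exec 'JMP 3'. After: A=0 B=0 C=4 D=0 ZF=0 PC=3
Step 8: PC=3 exec 'SUB C, C'. After: A=0 B=0 C=0 D=0 ZF=1 PC=4
State after step 8 equals state after step 4: the program is in a cycle of length 4 and will never halt.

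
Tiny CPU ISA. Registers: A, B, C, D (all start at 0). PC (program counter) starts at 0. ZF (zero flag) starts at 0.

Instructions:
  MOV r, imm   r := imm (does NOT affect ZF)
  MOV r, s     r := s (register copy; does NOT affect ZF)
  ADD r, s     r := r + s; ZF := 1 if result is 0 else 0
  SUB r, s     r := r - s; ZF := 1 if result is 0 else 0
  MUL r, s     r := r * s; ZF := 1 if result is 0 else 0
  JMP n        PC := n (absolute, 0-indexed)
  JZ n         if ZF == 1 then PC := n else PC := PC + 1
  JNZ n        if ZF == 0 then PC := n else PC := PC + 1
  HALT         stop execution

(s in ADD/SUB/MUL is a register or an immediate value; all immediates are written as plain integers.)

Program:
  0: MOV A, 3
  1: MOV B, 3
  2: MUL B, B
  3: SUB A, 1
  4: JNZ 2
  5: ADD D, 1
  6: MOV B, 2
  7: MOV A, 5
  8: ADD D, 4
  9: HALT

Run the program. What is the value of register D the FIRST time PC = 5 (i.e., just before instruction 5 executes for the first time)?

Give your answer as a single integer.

Step 1: PC=0 exec 'MOV A, 3'. After: A=3 B=0 C=0 D=0 ZF=0 PC=1
Step 2: PC=1 exec 'MOV B, 3'. After: A=3 B=3 C=0 D=0 ZF=0 PC=2
Step 3: PC=2 exec 'MUL B, B'. After: A=3 B=9 C=0 D=0 ZF=0 PC=3
Step 4: PC=3 exec 'SUB A, 1'. After: A=2 B=9 C=0 D=0 ZF=0 PC=4
Step 5: PC=4 exec 'JNZ 2'. After: A=2 B=9 C=0 D=0 ZF=0 PC=2
Step 6: PC=2 exec 'MUL B, B'. After: A=2 B=81 C=0 D=0 ZF=0 PC=3
Step 7: PC=3 exec 'SUB A, 1'. After: A=1 B=81 C=0 D=0 ZF=0 PC=4
Step 8: PC=4 exec 'JNZ 2'. After: A=1 B=81 C=0 D=0 ZF=0 PC=2
Step 9: PC=2 exec 'MUL B, B'. After: A=1 B=6561 C=0 D=0 ZF=0 PC=3
Step 10: PC=3 exec 'SUB A, 1'. After: A=0 B=6561 C=0 D=0 ZF=1 PC=4
Step 11: PC=4 exec 'JNZ 2'. After: A=0 B=6561 C=0 D=0 ZF=1 PC=5
First time PC=5: D=0

0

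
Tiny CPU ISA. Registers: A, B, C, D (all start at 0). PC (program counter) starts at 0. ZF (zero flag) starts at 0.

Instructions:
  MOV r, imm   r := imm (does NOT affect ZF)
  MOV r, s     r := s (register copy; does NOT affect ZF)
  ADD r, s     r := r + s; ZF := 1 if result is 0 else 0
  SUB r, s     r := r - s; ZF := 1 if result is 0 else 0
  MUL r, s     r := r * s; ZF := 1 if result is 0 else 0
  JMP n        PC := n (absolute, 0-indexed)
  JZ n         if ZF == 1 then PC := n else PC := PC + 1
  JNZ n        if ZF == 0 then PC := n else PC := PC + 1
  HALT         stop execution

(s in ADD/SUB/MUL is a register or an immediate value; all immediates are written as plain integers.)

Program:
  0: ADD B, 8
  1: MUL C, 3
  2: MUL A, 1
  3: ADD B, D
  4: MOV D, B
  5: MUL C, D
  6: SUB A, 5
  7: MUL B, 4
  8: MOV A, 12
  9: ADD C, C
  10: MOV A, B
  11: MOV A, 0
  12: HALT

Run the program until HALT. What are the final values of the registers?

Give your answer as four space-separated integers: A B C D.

Step 1: PC=0 exec 'ADD B, 8'. After: A=0 B=8 C=0 D=0 ZF=0 PC=1
Step 2: PC=1 exec 'MUL C, 3'. After: A=0 B=8 C=0 D=0 ZF=1 PC=2
Step 3: PC=2 exec 'MUL A, 1'. After: A=0 B=8 C=0 D=0 ZF=1 PC=3
Step 4: PC=3 exec 'ADD B, D'. After: A=0 B=8 C=0 D=0 ZF=0 PC=4
Step 5: PC=4 exec 'MOV D, B'. After: A=0 B=8 C=0 D=8 ZF=0 PC=5
Step 6: PC=5 exec 'MUL C, D'. After: A=0 B=8 C=0 D=8 ZF=1 PC=6
Step 7: PC=6 exec 'SUB A, 5'. After: A=-5 B=8 C=0 D=8 ZF=0 PC=7
Step 8: PC=7 exec 'MUL B, 4'. After: A=-5 B=32 C=0 D=8 ZF=0 PC=8
Step 9: PC=8 exec 'MOV A, 12'. After: A=12 B=32 C=0 D=8 ZF=0 PC=9
Step 10: PC=9 exec 'ADD C, C'. After: A=12 B=32 C=0 D=8 ZF=1 PC=10
Step 11: PC=10 exec 'MOV A, B'. After: A=32 B=32 C=0 D=8 ZF=1 PC=11
Step 12: PC=11 exec 'MOV A, 0'. After: A=0 B=32 C=0 D=8 ZF=1 PC=12
Step 13: PC=12 exec 'HALT'. After: A=0 B=32 C=0 D=8 ZF=1 PC=12 HALTED

Answer: 0 32 0 8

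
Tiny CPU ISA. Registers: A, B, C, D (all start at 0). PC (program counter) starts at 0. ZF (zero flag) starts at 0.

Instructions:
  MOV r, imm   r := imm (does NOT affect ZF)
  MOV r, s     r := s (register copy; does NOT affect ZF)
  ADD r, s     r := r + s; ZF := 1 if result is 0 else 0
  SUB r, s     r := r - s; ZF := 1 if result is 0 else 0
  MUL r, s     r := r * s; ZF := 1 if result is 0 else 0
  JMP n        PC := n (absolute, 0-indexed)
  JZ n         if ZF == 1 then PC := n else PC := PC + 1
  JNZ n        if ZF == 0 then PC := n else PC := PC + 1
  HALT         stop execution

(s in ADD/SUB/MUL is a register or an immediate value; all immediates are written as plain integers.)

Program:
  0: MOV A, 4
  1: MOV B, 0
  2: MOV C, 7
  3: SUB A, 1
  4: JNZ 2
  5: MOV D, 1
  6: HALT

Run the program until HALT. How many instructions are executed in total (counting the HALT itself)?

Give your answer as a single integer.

Answer: 16

Derivation:
Step 1: PC=0 exec 'MOV A, 4'. After: A=4 B=0 C=0 D=0 ZF=0 PC=1
Step 2: PC=1 exec 'MOV B, 0'. After: A=4 B=0 C=0 D=0 ZF=0 PC=2
Step 3: PC=2 exec 'MOV C, 7'. After: A=4 B=0 C=7 D=0 ZF=0 PC=3
Step 4: PC=3 exec 'SUB A, 1'. After: A=3 B=0 C=7 D=0 ZF=0 PC=4
Step 5: PC=4 exec 'JNZ 2'. After: A=3 B=0 C=7 D=0 ZF=0 PC=2
Step 6: PC=2 exec 'MOV C, 7'. After: A=3 B=0 C=7 D=0 ZF=0 PC=3
Step 7: PC=3 exec 'SUB A, 1'. After: A=2 B=0 C=7 D=0 ZF=0 PC=4
Step 8: PC=4 exec 'JNZ 2'. After: A=2 B=0 C=7 D=0 ZF=0 PC=2
Step 9: PC=2 exec 'MOV C, 7'. After: A=2 B=0 C=7 D=0 ZF=0 PC=3
Step 10: PC=3 exec 'SUB A, 1'. After: A=1 B=0 C=7 D=0 ZF=0 PC=4
Step 11: PC=4 exec 'JNZ 2'. After: A=1 B=0 C=7 D=0 ZF=0 PC=2
Step 12: PC=2 exec 'MOV C, 7'. After: A=1 B=0 C=7 D=0 ZF=0 PC=3
Step 13: PC=3 exec 'SUB A, 1'. After: A=0 B=0 C=7 D=0 ZF=1 PC=4
Step 14: PC=4 exec 'JNZ 2'. After: A=0 B=0 C=7 D=0 ZF=1 PC=5
Step 15: PC=5 exec 'MOV D, 1'. After: A=0 B=0 C=7 D=1 ZF=1 PC=6
Step 16: PC=6 exec 'HALT'. After: A=0 B=0 C=7 D=1 ZF=1 PC=6 HALTED
Total instructions executed: 16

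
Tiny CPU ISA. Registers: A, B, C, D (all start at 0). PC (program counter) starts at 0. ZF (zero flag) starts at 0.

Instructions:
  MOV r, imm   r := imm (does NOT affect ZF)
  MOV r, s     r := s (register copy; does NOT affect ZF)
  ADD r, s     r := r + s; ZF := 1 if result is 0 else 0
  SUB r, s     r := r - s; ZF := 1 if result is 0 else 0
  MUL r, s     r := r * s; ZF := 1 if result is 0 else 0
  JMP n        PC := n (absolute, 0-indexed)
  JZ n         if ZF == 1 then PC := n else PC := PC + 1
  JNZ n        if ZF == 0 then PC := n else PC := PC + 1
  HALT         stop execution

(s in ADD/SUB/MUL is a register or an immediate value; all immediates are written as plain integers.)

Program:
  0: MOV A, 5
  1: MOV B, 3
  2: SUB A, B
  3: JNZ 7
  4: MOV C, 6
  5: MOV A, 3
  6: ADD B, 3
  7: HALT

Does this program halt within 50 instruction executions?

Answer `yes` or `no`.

Step 1: PC=0 exec 'MOV A, 5'. After: A=5 B=0 C=0 D=0 ZF=0 PC=1
Step 2: PC=1 exec 'MOV B, 3'. After: A=5 B=3 C=0 D=0 ZF=0 PC=2
Step 3: PC=2 exec 'SUB A, B'. After: A=2 B=3 C=0 D=0 ZF=0 PC=3
Step 4: PC=3 exec 'JNZ 7'. After: A=2 B=3 C=0 D=0 ZF=0 PC=7
Step 5: PC=7 exec 'HALT'. After: A=2 B=3 C=0 D=0 ZF=0 PC=7 HALTED

Answer: yes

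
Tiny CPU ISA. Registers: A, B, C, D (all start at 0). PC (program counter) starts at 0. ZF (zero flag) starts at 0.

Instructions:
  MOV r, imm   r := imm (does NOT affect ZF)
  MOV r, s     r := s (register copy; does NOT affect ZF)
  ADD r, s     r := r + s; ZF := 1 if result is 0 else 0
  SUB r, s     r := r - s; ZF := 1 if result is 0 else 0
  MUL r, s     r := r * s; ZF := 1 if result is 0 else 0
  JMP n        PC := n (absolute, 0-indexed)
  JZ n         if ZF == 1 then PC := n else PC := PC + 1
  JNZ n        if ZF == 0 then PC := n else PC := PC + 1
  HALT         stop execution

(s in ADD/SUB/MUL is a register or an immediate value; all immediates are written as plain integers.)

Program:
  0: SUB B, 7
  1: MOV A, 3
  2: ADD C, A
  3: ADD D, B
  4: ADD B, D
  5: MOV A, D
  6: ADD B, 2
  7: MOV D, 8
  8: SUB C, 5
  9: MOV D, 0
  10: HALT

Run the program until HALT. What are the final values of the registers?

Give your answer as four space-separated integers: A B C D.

Step 1: PC=0 exec 'SUB B, 7'. After: A=0 B=-7 C=0 D=0 ZF=0 PC=1
Step 2: PC=1 exec 'MOV A, 3'. After: A=3 B=-7 C=0 D=0 ZF=0 PC=2
Step 3: PC=2 exec 'ADD C, A'. After: A=3 B=-7 C=3 D=0 ZF=0 PC=3
Step 4: PC=3 exec 'ADD D, B'. After: A=3 B=-7 C=3 D=-7 ZF=0 PC=4
Step 5: PC=4 exec 'ADD B, D'. After: A=3 B=-14 C=3 D=-7 ZF=0 PC=5
Step 6: PC=5 exec 'MOV A, D'. After: A=-7 B=-14 C=3 D=-7 ZF=0 PC=6
Step 7: PC=6 exec 'ADD B, 2'. After: A=-7 B=-12 C=3 D=-7 ZF=0 PC=7
Step 8: PC=7 exec 'MOV D, 8'. After: A=-7 B=-12 C=3 D=8 ZF=0 PC=8
Step 9: PC=8 exec 'SUB C, 5'. After: A=-7 B=-12 C=-2 D=8 ZF=0 PC=9
Step 10: PC=9 exec 'MOV D, 0'. After: A=-7 B=-12 C=-2 D=0 ZF=0 PC=10
Step 11: PC=10 exec 'HALT'. After: A=-7 B=-12 C=-2 D=0 ZF=0 PC=10 HALTED

Answer: -7 -12 -2 0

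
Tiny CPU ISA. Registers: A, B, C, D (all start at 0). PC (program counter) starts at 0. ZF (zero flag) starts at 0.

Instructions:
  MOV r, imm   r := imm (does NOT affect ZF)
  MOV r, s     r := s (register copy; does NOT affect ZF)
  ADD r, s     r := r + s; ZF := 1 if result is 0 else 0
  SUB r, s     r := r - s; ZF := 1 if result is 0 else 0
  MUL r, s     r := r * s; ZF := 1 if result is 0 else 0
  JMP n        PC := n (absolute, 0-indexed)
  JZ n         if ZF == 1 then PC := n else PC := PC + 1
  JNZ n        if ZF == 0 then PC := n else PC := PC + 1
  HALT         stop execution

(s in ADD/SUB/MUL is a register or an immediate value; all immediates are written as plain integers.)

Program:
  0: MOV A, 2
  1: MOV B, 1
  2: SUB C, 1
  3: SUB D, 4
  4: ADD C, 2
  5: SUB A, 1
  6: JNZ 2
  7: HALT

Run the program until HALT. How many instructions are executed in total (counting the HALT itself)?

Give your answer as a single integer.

Step 1: PC=0 exec 'MOV A, 2'. After: A=2 B=0 C=0 D=0 ZF=0 PC=1
Step 2: PC=1 exec 'MOV B, 1'. After: A=2 B=1 C=0 D=0 ZF=0 PC=2
Step 3: PC=2 exec 'SUB C, 1'. After: A=2 B=1 C=-1 D=0 ZF=0 PC=3
Step 4: PC=3 exec 'SUB D, 4'. After: A=2 B=1 C=-1 D=-4 ZF=0 PC=4
Step 5: PC=4 exec 'ADD C, 2'. After: A=2 B=1 C=1 D=-4 ZF=0 PC=5
Step 6: PC=5 exec 'SUB A, 1'. After: A=1 B=1 C=1 D=-4 ZF=0 PC=6
Step 7: PC=6 exec 'JNZ 2'. After: A=1 B=1 C=1 D=-4 ZF=0 PC=2
Step 8: PC=2 exec 'SUB C, 1'. After: A=1 B=1 C=0 D=-4 ZF=1 PC=3
Step 9: PC=3 exec 'SUB D, 4'. After: A=1 B=1 C=0 D=-8 ZF=0 PC=4
Step 10: PC=4 exec 'ADD C, 2'. After: A=1 B=1 C=2 D=-8 ZF=0 PC=5
Step 11: PC=5 exec 'SUB A, 1'. After: A=0 B=1 C=2 D=-8 ZF=1 PC=6
Step 12: PC=6 exec 'JNZ 2'. After: A=0 B=1 C=2 D=-8 ZF=1 PC=7
Step 13: PC=7 exec 'HALT'. After: A=0 B=1 C=2 D=-8 ZF=1 PC=7 HALTED
Total instructions executed: 13

Answer: 13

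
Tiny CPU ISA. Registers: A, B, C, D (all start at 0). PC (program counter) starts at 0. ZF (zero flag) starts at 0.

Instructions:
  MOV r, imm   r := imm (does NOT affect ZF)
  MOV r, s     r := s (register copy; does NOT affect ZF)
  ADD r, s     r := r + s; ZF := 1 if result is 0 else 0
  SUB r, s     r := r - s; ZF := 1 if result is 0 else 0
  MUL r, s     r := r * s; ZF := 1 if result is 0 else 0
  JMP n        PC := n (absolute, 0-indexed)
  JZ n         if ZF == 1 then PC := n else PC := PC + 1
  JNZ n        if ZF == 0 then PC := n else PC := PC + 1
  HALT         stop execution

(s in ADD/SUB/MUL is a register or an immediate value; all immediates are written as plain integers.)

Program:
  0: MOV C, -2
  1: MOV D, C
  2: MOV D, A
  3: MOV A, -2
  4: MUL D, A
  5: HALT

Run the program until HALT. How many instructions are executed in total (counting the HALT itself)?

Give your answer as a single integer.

Step 1: PC=0 exec 'MOV C, -2'. After: A=0 B=0 C=-2 D=0 ZF=0 PC=1
Step 2: PC=1 exec 'MOV D, C'. After: A=0 B=0 C=-2 D=-2 ZF=0 PC=2
Step 3: PC=2 exec 'MOV D, A'. After: A=0 B=0 C=-2 D=0 ZF=0 PC=3
Step 4: PC=3 exec 'MOV A, -2'. After: A=-2 B=0 C=-2 D=0 ZF=0 PC=4
Step 5: PC=4 exec 'MUL D, A'. After: A=-2 B=0 C=-2 D=0 ZF=1 PC=5
Step 6: PC=5 exec 'HALT'. After: A=-2 B=0 C=-2 D=0 ZF=1 PC=5 HALTED
Total instructions executed: 6

Answer: 6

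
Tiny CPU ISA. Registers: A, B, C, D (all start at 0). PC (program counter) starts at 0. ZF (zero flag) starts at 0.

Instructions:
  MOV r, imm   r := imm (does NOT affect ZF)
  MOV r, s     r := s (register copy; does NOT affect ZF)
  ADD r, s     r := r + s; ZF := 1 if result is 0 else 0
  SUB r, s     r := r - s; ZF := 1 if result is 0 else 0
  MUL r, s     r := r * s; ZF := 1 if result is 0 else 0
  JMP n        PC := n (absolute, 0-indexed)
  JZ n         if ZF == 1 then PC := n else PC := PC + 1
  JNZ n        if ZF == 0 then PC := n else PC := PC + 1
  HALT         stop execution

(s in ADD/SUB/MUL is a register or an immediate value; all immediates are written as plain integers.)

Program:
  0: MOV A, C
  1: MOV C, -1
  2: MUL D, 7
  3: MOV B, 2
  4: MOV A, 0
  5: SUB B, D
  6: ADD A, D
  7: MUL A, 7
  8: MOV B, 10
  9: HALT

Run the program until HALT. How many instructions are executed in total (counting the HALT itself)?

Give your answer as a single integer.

Step 1: PC=0 exec 'MOV A, C'. After: A=0 B=0 C=0 D=0 ZF=0 PC=1
Step 2: PC=1 exec 'MOV C, -1'. After: A=0 B=0 C=-1 D=0 ZF=0 PC=2
Step 3: PC=2 exec 'MUL D, 7'. After: A=0 B=0 C=-1 D=0 ZF=1 PC=3
Step 4: PC=3 exec 'MOV B, 2'. After: A=0 B=2 C=-1 D=0 ZF=1 PC=4
Step 5: PC=4 exec 'MOV A, 0'. After: A=0 B=2 C=-1 D=0 ZF=1 PC=5
Step 6: PC=5 exec 'SUB B, D'. After: A=0 B=2 C=-1 D=0 ZF=0 PC=6
Step 7: PC=6 exec 'ADD A, D'. After: A=0 B=2 C=-1 D=0 ZF=1 PC=7
Step 8: PC=7 exec 'MUL A, 7'. After: A=0 B=2 C=-1 D=0 ZF=1 PC=8
Step 9: PC=8 exec 'MOV B, 10'. After: A=0 B=10 C=-1 D=0 ZF=1 PC=9
Step 10: PC=9 exec 'HALT'. After: A=0 B=10 C=-1 D=0 ZF=1 PC=9 HALTED
Total instructions executed: 10

Answer: 10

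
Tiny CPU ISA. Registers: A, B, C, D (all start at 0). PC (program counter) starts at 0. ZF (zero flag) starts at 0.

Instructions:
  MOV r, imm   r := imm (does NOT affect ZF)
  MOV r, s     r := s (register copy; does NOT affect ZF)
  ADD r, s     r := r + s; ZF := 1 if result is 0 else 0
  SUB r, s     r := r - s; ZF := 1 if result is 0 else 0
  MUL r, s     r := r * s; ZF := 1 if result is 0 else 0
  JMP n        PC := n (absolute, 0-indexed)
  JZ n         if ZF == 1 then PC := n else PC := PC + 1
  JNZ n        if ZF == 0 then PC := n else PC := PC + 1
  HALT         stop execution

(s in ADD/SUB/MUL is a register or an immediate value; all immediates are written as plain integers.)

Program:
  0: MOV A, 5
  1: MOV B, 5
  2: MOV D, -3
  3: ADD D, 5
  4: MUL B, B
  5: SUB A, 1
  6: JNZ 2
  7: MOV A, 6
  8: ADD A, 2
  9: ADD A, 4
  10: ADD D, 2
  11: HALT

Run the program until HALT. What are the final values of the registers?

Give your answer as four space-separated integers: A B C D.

Step 1: PC=0 exec 'MOV A, 5'. After: A=5 B=0 C=0 D=0 ZF=0 PC=1
Step 2: PC=1 exec 'MOV B, 5'. After: A=5 B=5 C=0 D=0 ZF=0 PC=2
Step 3: PC=2 exec 'MOV D, -3'. After: A=5 B=5 C=0 D=-3 ZF=0 PC=3
Step 4: PC=3 exec 'ADD D, 5'. After: A=5 B=5 C=0 D=2 ZF=0 PC=4
Step 5: PC=4 exec 'MUL B, B'. After: A=5 B=25 C=0 D=2 ZF=0 PC=5
Step 6: PC=5 exec 'SUB A, 1'. After: A=4 B=25 C=0 D=2 ZF=0 PC=6
Step 7: PC=6 exec 'JNZ 2'. After: A=4 B=25 C=0 D=2 ZF=0 PC=2
Step 8: PC=2 exec 'MOV D, -3'. After: A=4 B=25 C=0 D=-3 ZF=0 PC=3
Step 9: PC=3 exec 'ADD D, 5'. After: A=4 B=25 C=0 D=2 ZF=0 PC=4
Step 10: PC=4 exec 'MUL B, B'. After: A=4 B=625 C=0 D=2 ZF=0 PC=5
Step 11: PC=5 exec 'SUB A, 1'. After: A=3 B=625 C=0 D=2 ZF=0 PC=6
Step 12: PC=6 exec 'JNZ 2'. After: A=3 B=625 C=0 D=2 ZF=0 PC=2
Step 13: PC=2 exec 'MOV D, -3'. After: A=3 B=625 C=0 D=-3 ZF=0 PC=3
Step 14: PC=3 exec 'ADD D, 5'. After: A=3 B=625 C=0 D=2 ZF=0 PC=4
Step 15: PC=4 exec 'MUL B, B'. After: A=3 B=390625 C=0 D=2 ZF=0 PC=5
Step 16: PC=5 exec 'SUB A, 1'. After: A=2 B=390625 C=0 D=2 ZF=0 PC=6
Step 17: PC=6 exec 'JNZ 2'. After: A=2 B=390625 C=0 D=2 ZF=0 PC=2
Step 18: PC=2 exec 'MOV D, -3'. After: A=2 B=390625 C=0 D=-3 ZF=0 PC=3
Step 19: PC=3 exec 'ADD D, 5'. After: A=2 B=390625 C=0 D=2 ZF=0 PC=4
Step 20: PC=4 exec 'MUL B, B'. After: A=2 B=152587890625 C=0 D=2 ZF=0 PC=5
Step 21: PC=5 exec 'SUB A, 1'. After: A=1 B=152587890625 C=0 D=2 ZF=0 PC=6
Step 22: PC=6 exec 'JNZ 2'. After: A=1 B=152587890625 C=0 D=2 ZF=0 PC=2
Step 23: PC=2 exec 'MOV D, -3'. After: A=1 B=152587890625 C=0 D=-3 ZF=0 PC=3
Step 24: PC=3 exec 'ADD D, 5'. After: A=1 B=152587890625 C=0 D=2 ZF=0 PC=4
Step 25: PC=4 exec 'MUL B, B'. After: A=1 B=23283064365386962890625 C=0 D=2 ZF=0 PC=5
Step 26: PC=5 exec 'SUB A, 1'. After: A=0 B=23283064365386962890625 C=0 D=2 ZF=1 PC=6
Step 27: PC=6 exec 'JNZ 2'. After: A=0 B=23283064365386962890625 C=0 D=2 ZF=1 PC=7
Step 28: PC=7 exec 'MOV A, 6'. After: A=6 B=23283064365386962890625 C=0 D=2 ZF=1 PC=8
Step 29: PC=8 exec 'ADD A, 2'. After: A=8 B=23283064365386962890625 C=0 D=2 ZF=0 PC=9
Step 30: PC=9 exec 'ADD A, 4'. After: A=12 B=23283064365386962890625 C=0 D=2 ZF=0 PC=10
Step 31: PC=10 exec 'ADD D, 2'. After: A=12 B=23283064365386962890625 C=0 D=4 ZF=0 PC=11
Step 32: PC=11 exec 'HALT'. After: A=12 B=23283064365386962890625 C=0 D=4 ZF=0 PC=11 HALTED

Answer: 12 23283064365386962890625 0 4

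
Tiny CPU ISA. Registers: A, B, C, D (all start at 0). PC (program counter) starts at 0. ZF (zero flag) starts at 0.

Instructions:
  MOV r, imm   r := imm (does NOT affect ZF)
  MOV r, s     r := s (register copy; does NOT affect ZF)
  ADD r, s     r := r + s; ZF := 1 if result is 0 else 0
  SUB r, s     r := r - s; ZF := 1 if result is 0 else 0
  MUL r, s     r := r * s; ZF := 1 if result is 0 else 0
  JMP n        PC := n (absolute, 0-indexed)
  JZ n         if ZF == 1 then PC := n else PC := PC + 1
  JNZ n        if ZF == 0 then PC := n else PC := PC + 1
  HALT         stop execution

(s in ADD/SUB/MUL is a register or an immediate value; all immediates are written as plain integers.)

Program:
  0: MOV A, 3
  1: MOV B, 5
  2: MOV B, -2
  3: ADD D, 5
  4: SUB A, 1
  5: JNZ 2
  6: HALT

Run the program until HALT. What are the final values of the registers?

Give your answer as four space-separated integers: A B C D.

Step 1: PC=0 exec 'MOV A, 3'. After: A=3 B=0 C=0 D=0 ZF=0 PC=1
Step 2: PC=1 exec 'MOV B, 5'. After: A=3 B=5 C=0 D=0 ZF=0 PC=2
Step 3: PC=2 exec 'MOV B, -2'. After: A=3 B=-2 C=0 D=0 ZF=0 PC=3
Step 4: PC=3 exec 'ADD D, 5'. After: A=3 B=-2 C=0 D=5 ZF=0 PC=4
Step 5: PC=4 exec 'SUB A, 1'. After: A=2 B=-2 C=0 D=5 ZF=0 PC=5
Step 6: PC=5 exec 'JNZ 2'. After: A=2 B=-2 C=0 D=5 ZF=0 PC=2
Step 7: PC=2 exec 'MOV B, -2'. After: A=2 B=-2 C=0 D=5 ZF=0 PC=3
Step 8: PC=3 exec 'ADD D, 5'. After: A=2 B=-2 C=0 D=10 ZF=0 PC=4
Step 9: PC=4 exec 'SUB A, 1'. After: A=1 B=-2 C=0 D=10 ZF=0 PC=5
Step 10: PC=5 exec 'JNZ 2'. After: A=1 B=-2 C=0 D=10 ZF=0 PC=2
Step 11: PC=2 exec 'MOV B, -2'. After: A=1 B=-2 C=0 D=10 ZF=0 PC=3
Step 12: PC=3 exec 'ADD D, 5'. After: A=1 B=-2 C=0 D=15 ZF=0 PC=4
Step 13: PC=4 exec 'SUB A, 1'. After: A=0 B=-2 C=0 D=15 ZF=1 PC=5
Step 14: PC=5 exec 'JNZ 2'. After: A=0 B=-2 C=0 D=15 ZF=1 PC=6
Step 15: PC=6 exec 'HALT'. After: A=0 B=-2 C=0 D=15 ZF=1 PC=6 HALTED

Answer: 0 -2 0 15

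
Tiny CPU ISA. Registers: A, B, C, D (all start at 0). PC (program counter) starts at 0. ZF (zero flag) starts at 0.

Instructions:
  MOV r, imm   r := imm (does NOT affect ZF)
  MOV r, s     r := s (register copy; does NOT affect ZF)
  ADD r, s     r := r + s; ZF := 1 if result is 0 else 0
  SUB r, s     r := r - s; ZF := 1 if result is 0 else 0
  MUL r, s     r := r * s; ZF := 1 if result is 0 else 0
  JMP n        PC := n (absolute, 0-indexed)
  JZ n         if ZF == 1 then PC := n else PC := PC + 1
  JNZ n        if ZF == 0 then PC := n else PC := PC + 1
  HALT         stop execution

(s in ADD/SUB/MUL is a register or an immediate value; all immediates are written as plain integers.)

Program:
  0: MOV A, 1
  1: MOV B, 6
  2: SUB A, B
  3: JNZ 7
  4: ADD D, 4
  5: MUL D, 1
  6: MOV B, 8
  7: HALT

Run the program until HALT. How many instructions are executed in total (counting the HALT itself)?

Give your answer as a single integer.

Answer: 5

Derivation:
Step 1: PC=0 exec 'MOV A, 1'. After: A=1 B=0 C=0 D=0 ZF=0 PC=1
Step 2: PC=1 exec 'MOV B, 6'. After: A=1 B=6 C=0 D=0 ZF=0 PC=2
Step 3: PC=2 exec 'SUB A, B'. After: A=-5 B=6 C=0 D=0 ZF=0 PC=3
Step 4: PC=3 exec 'JNZ 7'. After: A=-5 B=6 C=0 D=0 ZF=0 PC=7
Step 5: PC=7 exec 'HALT'. After: A=-5 B=6 C=0 D=0 ZF=0 PC=7 HALTED
Total instructions executed: 5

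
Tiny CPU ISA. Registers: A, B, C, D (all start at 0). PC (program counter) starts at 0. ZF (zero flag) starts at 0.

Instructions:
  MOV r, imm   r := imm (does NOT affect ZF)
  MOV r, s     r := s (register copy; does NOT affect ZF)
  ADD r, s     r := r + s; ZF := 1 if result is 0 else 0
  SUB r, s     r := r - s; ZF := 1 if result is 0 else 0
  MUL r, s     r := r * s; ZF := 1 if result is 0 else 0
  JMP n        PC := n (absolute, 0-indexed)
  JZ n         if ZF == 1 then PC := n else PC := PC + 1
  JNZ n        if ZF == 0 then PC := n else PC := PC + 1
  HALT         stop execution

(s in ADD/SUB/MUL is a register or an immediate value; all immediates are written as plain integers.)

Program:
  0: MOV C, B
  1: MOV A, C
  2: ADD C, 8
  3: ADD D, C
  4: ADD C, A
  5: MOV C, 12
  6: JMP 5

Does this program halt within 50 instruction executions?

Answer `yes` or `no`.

Answer: no

Derivation:
Step 1: PC=0 exec 'MOV C, B'. After: A=0 B=0 C=0 D=0 ZF=0 PC=1
Step 2: PC=1 exec 'MOV A, C'. After: A=0 B=0 C=0 D=0 ZF=0 PC=2
Step 3: PC=2 exec 'ADD C, 8'. After: A=0 B=0 C=8 D=0 ZF=0 PC=3
Step 4: PC=3 exec 'ADD D, C'. After: A=0 B=0 C=8 D=8 ZF=0 PC=4
Step 5: PC=4 exec 'ADD C, A'. After: A=0 B=0 C=8 D=8 ZF=0 PC=5
Step 6: PC=5 exec 'MOV C, 12'. After: A=0 B=0 C=12 D=8 ZF=0 PC=6
Step 7: PC=6 exec 'JMP 5'. After: A=0 B=0 C=12 D=8 ZF=0 PC=5
Step 8: PC=5 exec 'MOV C, 12'. After: A=0 B=0 C=12 D=8 ZF=0 PC=6
State after step 8 equals state after step 6: the program is in a cycle of length 2 and will never halt.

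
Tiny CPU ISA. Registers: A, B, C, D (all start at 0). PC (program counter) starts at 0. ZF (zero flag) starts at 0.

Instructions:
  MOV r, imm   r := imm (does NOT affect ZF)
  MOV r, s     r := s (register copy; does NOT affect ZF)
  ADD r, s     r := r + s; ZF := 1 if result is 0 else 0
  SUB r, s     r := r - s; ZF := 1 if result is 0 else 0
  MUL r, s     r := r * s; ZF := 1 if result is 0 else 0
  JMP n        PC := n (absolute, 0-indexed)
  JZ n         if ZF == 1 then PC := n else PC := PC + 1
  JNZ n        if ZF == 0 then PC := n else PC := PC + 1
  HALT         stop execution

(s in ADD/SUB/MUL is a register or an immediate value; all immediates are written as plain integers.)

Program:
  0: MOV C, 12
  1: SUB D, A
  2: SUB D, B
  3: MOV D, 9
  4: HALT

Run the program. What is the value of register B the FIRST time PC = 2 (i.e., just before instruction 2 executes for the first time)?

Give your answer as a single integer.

Step 1: PC=0 exec 'MOV C, 12'. After: A=0 B=0 C=12 D=0 ZF=0 PC=1
Step 2: PC=1 exec 'SUB D, A'. After: A=0 B=0 C=12 D=0 ZF=1 PC=2
First time PC=2: B=0

0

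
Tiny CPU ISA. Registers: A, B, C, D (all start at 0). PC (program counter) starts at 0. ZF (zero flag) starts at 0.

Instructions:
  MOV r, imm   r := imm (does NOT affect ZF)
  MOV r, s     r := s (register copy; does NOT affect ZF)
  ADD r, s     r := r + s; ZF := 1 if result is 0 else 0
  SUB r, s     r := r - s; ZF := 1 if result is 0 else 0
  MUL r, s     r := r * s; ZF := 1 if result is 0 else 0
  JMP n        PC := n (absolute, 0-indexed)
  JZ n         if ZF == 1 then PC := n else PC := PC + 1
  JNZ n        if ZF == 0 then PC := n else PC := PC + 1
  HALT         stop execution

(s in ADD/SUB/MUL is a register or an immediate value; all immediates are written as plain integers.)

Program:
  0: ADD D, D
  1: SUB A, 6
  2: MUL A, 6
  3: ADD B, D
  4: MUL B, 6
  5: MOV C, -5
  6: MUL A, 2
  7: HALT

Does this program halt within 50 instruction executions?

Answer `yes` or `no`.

Answer: yes

Derivation:
Step 1: PC=0 exec 'ADD D, D'. After: A=0 B=0 C=0 D=0 ZF=1 PC=1
Step 2: PC=1 exec 'SUB A, 6'. After: A=-6 B=0 C=0 D=0 ZF=0 PC=2
Step 3: PC=2 exec 'MUL A, 6'. After: A=-36 B=0 C=0 D=0 ZF=0 PC=3
Step 4: PC=3 exec 'ADD B, D'. After: A=-36 B=0 C=0 D=0 ZF=1 PC=4
Step 5: PC=4 exec 'MUL B, 6'. After: A=-36 B=0 C=0 D=0 ZF=1 PC=5
Step 6: PC=5 exec 'MOV C, -5'. After: A=-36 B=0 C=-5 D=0 ZF=1 PC=6
Step 7: PC=6 exec 'MUL A, 2'. After: A=-72 B=0 C=-5 D=0 ZF=0 PC=7
Step 8: PC=7 exec 'HALT'. After: A=-72 B=0 C=-5 D=0 ZF=0 PC=7 HALTED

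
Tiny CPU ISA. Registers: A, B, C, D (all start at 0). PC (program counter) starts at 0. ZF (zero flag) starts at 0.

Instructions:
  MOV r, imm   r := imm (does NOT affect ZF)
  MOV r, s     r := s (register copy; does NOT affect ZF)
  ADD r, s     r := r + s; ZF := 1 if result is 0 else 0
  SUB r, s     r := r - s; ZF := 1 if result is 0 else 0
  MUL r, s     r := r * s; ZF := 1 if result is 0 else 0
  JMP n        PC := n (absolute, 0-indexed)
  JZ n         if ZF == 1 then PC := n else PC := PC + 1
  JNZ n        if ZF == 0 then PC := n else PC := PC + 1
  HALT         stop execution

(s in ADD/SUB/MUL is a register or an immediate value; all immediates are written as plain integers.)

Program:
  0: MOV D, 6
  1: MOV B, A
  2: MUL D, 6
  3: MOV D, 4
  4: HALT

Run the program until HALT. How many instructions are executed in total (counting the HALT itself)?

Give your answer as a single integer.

Answer: 5

Derivation:
Step 1: PC=0 exec 'MOV D, 6'. After: A=0 B=0 C=0 D=6 ZF=0 PC=1
Step 2: PC=1 exec 'MOV B, A'. After: A=0 B=0 C=0 D=6 ZF=0 PC=2
Step 3: PC=2 exec 'MUL D, 6'. After: A=0 B=0 C=0 D=36 ZF=0 PC=3
Step 4: PC=3 exec 'MOV D, 4'. After: A=0 B=0 C=0 D=4 ZF=0 PC=4
Step 5: PC=4 exec 'HALT'. After: A=0 B=0 C=0 D=4 ZF=0 PC=4 HALTED
Total instructions executed: 5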